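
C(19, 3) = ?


C(19,3) = 19!/(3! × 16!)
= 121645100408832000/(6 × 20922789888000)
= 969

C(19,3) = 969


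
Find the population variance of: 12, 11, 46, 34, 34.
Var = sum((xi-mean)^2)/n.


Mean = 27.4000
Squared deviations: 237.1600, 268.9600, 345.9600, 43.5600, 43.5600
Sum = 939.2000
Variance = 939.2000/5 = 187.8400

Variance = 187.8400


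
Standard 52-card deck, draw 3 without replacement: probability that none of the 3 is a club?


P(no clubs) = (39/52) × (38/51) × (37/50)
= 0.4135

P = 0.4135


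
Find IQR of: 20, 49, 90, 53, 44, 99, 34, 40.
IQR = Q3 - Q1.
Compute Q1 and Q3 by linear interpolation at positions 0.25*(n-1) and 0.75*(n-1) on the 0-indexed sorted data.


Sorted: 20, 34, 40, 44, 49, 53, 90, 99
Q1 (25th %ile) = 38.5000
Q3 (75th %ile) = 62.2500
IQR = 62.2500 - 38.5000 = 23.7500

IQR = 23.7500


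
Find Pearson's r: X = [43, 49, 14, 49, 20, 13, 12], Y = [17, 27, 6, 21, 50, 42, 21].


Mean X = 28.5714, Mean Y = 26.2857
SD X = 16.238025, SD Y = 13.956200
Cov = -41.734694
r = -41.734694/(16.238025*13.956200) = -0.1842

r = -0.1842


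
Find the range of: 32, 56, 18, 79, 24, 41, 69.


Max = 79, Min = 18
Range = 79 - 18 = 61

Range = 61


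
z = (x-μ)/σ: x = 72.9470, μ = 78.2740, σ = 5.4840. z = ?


z = (72.9470 - 78.2740)/5.4840
= -5.3270/5.4840
= -0.9714

z = -0.9714


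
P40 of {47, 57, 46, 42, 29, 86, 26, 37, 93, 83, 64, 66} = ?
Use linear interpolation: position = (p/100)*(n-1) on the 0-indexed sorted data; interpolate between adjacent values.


Sorted: 26, 29, 37, 42, 46, 47, 57, 64, 66, 83, 86, 93
n = 12
Index = 40/100 * 11 = 4.4000
Lower = data[4] = 46, Upper = data[5] = 47
P40 = 46 + 0.4000*(1) = 46.4000

P40 = 46.4000


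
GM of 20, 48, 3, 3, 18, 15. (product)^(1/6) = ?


Product = 20 × 48 × 3 × 3 × 18 × 15 = 2332800
GM = 2332800^(1/6) = 11.5163

GM = 11.5163


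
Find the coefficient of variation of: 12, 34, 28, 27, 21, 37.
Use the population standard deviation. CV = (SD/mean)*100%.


Mean = 26.5000
SD = 8.2614
CV = (8.2614/26.5000)*100 = 31.1749%

CV = 31.1749%


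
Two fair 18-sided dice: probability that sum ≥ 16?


Total outcomes = 18×18 = 324
Favorable (sum ≥ 16): 219
P = 219/324 = 0.6759

P = 0.6759


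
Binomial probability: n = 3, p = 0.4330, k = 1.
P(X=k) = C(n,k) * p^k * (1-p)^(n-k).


C(3,1) = 3
p^1 = 0.433000
(1-p)^2 = 0.321489
P = 3 * 0.433000 * 0.321489 = 0.4176

P(X=1) = 0.4176


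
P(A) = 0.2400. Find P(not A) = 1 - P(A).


P(not A) = 1 - 0.2400 = 0.7600

P(not A) = 0.7600


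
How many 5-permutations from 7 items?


P(7,5) = 7!/2!
= 5040/2
= 2520

P(7,5) = 2520


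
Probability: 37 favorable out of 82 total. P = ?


P = 37/82 = 0.4512

P = 0.4512


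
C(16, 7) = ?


C(16,7) = 16!/(7! × 9!)
= 20922789888000/(5040 × 362880)
= 11440

C(16,7) = 11440


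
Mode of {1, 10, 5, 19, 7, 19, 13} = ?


Frequencies: 1:1, 5:1, 7:1, 10:1, 13:1, 19:2
Max frequency = 2
Mode = 19

Mode = 19


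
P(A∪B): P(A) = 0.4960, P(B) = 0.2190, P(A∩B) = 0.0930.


P(A∪B) = 0.4960 + 0.2190 - 0.0930
= 0.7150 - 0.0930
= 0.6220

P(A∪B) = 0.6220


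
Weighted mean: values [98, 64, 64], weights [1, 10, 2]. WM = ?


Numerator = 98*1 + 64*10 + 64*2 = 866
Denominator = 1 + 10 + 2 = 13
WM = 866/13 = 66.6154

WM = 66.6154


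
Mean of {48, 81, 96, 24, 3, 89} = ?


Sum = 48 + 81 + 96 + 24 + 3 + 89 = 341
n = 6
Mean = 341/6 = 56.8333

Mean = 56.8333


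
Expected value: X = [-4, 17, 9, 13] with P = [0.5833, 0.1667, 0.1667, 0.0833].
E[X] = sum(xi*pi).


E[X] = -4*0.5833 + 17*0.1667 + 9*0.1667 + 13*0.0833
= -2.3332 + 2.8339 + 1.5003 + 1.0829
= 3.0839

E[X] = 3.0839


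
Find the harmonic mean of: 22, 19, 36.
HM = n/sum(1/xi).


Sum of reciprocals = 1/22 + 1/19 + 1/36 = 0.125864
HM = 3/0.125864 = 23.8353

HM = 23.8353


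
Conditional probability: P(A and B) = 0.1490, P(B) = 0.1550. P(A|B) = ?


P(A|B) = 0.1490/0.1550 = 0.9613

P(A|B) = 0.9613


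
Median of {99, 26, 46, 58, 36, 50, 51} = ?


Sorted: 26, 36, 46, 50, 51, 58, 99
n = 7 (odd)
Middle value = 50

Median = 50


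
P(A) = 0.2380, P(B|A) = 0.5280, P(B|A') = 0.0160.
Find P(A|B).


P(B) = P(B|A)*P(A) + P(B|A')*P(A')
= 0.5280*0.2380 + 0.0160*0.7620
= 0.125664 + 0.012192 = 0.137856
P(A|B) = 0.125664/0.137856 = 0.9116

P(A|B) = 0.9116


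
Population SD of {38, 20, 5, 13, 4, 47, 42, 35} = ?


Mean = 25.5000
Variance = 256.2500
SD = sqrt(256.2500) = 16.0078

SD = 16.0078


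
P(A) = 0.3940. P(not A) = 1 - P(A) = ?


P(not A) = 1 - 0.3940 = 0.6060

P(not A) = 0.6060


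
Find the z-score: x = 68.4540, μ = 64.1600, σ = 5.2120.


z = (68.4540 - 64.1600)/5.2120
= 4.2940/5.2120
= 0.8239

z = 0.8239


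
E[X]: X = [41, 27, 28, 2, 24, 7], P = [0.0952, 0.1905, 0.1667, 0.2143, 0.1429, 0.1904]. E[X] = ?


E[X] = 41*0.0952 + 27*0.1905 + 28*0.1667 + 2*0.2143 + 24*0.1429 + 7*0.1904
= 3.9032 + 5.1435 + 4.6676 + 0.4286 + 3.4296 + 1.3328
= 18.9053

E[X] = 18.9053


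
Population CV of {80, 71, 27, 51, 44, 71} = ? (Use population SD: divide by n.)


Mean = 57.3333
SD = 18.3727
CV = (18.3727/57.3333)*100 = 32.0454%

CV = 32.0454%


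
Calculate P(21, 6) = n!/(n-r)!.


P(21,6) = 21!/15!
= 51090942171709440000/1307674368000
= 39070080

P(21,6) = 39070080


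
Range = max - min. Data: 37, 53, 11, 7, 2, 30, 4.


Max = 53, Min = 2
Range = 53 - 2 = 51

Range = 51


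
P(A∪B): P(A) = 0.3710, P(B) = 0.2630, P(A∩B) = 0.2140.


P(A∪B) = 0.3710 + 0.2630 - 0.2140
= 0.6340 - 0.2140
= 0.4200

P(A∪B) = 0.4200


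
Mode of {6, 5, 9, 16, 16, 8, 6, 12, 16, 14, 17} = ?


Frequencies: 5:1, 6:2, 8:1, 9:1, 12:1, 14:1, 16:3, 17:1
Max frequency = 3
Mode = 16

Mode = 16


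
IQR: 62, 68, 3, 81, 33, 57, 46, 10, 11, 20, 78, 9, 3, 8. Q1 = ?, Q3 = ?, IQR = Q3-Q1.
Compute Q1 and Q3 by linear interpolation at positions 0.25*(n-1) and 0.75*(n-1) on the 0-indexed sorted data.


Sorted: 3, 3, 8, 9, 10, 11, 20, 33, 46, 57, 62, 68, 78, 81
Q1 (25th %ile) = 9.2500
Q3 (75th %ile) = 60.7500
IQR = 60.7500 - 9.2500 = 51.5000

IQR = 51.5000


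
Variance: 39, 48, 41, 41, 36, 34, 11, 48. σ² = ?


Mean = 37.2500
Squared deviations: 3.0625, 115.5625, 14.0625, 14.0625, 1.5625, 10.5625, 689.0625, 115.5625
Sum = 963.5000
Variance = 963.5000/8 = 120.4375

Variance = 120.4375


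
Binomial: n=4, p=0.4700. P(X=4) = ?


C(4,4) = 1
p^4 = 0.048797
(1-p)^0 = 1.000000
P = 1 * 0.048797 * 1.000000 = 0.0488

P(X=4) = 0.0488


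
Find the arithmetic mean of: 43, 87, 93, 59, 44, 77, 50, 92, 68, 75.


Sum = 43 + 87 + 93 + 59 + 44 + 77 + 50 + 92 + 68 + 75 = 688
n = 10
Mean = 688/10 = 68.8000

Mean = 68.8000


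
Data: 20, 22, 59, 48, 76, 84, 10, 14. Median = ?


Sorted: 10, 14, 20, 22, 48, 59, 76, 84
n = 8 (even)
Middle values: 22 and 48
Median = (22+48)/2 = 35.0000

Median = 35.0000


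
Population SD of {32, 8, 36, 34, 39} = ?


Mean = 29.8000
Variance = 124.1600
SD = sqrt(124.1600) = 11.1427

SD = 11.1427


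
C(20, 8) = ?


C(20,8) = 20!/(8! × 12!)
= 2432902008176640000/(40320 × 479001600)
= 125970

C(20,8) = 125970


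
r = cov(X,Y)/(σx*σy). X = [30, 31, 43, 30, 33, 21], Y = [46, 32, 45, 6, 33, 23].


Mean X = 31.3333, Mean Y = 30.8333
SD X = 6.446360, SD Y = 13.631051
Cov = 43.722222
r = 43.722222/(6.446360*13.631051) = 0.4976

r = 0.4976


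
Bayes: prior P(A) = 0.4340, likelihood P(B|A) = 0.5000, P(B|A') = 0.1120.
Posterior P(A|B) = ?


P(B) = P(B|A)*P(A) + P(B|A')*P(A')
= 0.5000*0.4340 + 0.1120*0.5660
= 0.217000 + 0.063392 = 0.280392
P(A|B) = 0.217000/0.280392 = 0.7739

P(A|B) = 0.7739


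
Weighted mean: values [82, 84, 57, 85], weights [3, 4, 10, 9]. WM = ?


Numerator = 82*3 + 84*4 + 57*10 + 85*9 = 1917
Denominator = 3 + 4 + 10 + 9 = 26
WM = 1917/26 = 73.7308

WM = 73.7308


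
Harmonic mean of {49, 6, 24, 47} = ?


Sum of reciprocals = 1/49 + 1/6 + 1/24 + 1/47 = 0.250018
HM = 4/0.250018 = 15.9988

HM = 15.9988


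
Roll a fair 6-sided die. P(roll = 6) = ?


Favorable outcomes (roll = 6): 1
Total outcomes = 6
P = 1/6 = 0.1667

P = 0.1667


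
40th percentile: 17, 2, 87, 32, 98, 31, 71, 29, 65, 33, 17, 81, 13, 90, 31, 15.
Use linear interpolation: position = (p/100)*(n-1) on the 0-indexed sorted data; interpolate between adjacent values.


Sorted: 2, 13, 15, 17, 17, 29, 31, 31, 32, 33, 65, 71, 81, 87, 90, 98
n = 16
Index = 40/100 * 15 = 6.0000
Lower = data[6] = 31, Upper = data[7] = 31
P40 = 31 + 0*(0) = 31.0000

P40 = 31.0000


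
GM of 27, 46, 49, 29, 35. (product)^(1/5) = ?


Product = 27 × 46 × 49 × 29 × 35 = 61770870
GM = 61770870^(1/5) = 36.1540

GM = 36.1540


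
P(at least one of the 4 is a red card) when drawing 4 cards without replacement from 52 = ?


P(at least one) = 1 - P(none)
P(none) = (26/52) × (25/51) × (24/50) × (23/49) = 0.055222
P(at least one) = 1 - 0.055222 = 0.9448

P = 0.9448


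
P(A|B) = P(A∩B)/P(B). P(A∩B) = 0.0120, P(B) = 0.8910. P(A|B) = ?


P(A|B) = 0.0120/0.8910 = 0.0135

P(A|B) = 0.0135


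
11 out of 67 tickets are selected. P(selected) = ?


P = 11/67 = 0.1642

P = 0.1642


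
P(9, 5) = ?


P(9,5) = 9!/4!
= 362880/24
= 15120

P(9,5) = 15120


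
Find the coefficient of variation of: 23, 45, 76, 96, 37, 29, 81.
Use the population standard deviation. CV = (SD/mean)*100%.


Mean = 55.2857
SD = 26.5153
CV = (26.5153/55.2857)*100 = 47.9605%

CV = 47.9605%


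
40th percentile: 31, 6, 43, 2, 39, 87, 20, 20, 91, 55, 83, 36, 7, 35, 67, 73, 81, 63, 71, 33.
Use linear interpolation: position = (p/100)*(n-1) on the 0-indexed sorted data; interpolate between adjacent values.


Sorted: 2, 6, 7, 20, 20, 31, 33, 35, 36, 39, 43, 55, 63, 67, 71, 73, 81, 83, 87, 91
n = 20
Index = 40/100 * 19 = 7.6000
Lower = data[7] = 35, Upper = data[8] = 36
P40 = 35 + 0.6000*(1) = 35.6000

P40 = 35.6000


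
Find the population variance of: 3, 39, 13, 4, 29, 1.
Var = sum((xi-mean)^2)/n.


Mean = 14.8333
Squared deviations: 140.0278, 584.0278, 3.3611, 117.3611, 200.6944, 191.3611
Sum = 1236.8333
Variance = 1236.8333/6 = 206.1389

Variance = 206.1389


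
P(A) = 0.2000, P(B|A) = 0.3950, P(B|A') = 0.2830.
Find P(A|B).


P(B) = P(B|A)*P(A) + P(B|A')*P(A')
= 0.3950*0.2000 + 0.2830*0.8000
= 0.079000 + 0.226400 = 0.305400
P(A|B) = 0.079000/0.305400 = 0.2587

P(A|B) = 0.2587


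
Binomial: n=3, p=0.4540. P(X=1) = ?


C(3,1) = 3
p^1 = 0.454000
(1-p)^2 = 0.298116
P = 3 * 0.454000 * 0.298116 = 0.4060

P(X=1) = 0.4060


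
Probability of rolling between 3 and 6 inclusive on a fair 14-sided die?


Favorable outcomes (3 ≤ roll ≤ 6): 4
Total outcomes = 14
P = 4/14 = 0.2857

P = 0.2857


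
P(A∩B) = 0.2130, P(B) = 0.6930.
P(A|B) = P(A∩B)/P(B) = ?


P(A|B) = 0.2130/0.6930 = 0.3074

P(A|B) = 0.3074


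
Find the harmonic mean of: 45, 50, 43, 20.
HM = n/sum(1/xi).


Sum of reciprocals = 1/45 + 1/50 + 1/43 + 1/20 = 0.115478
HM = 4/0.115478 = 34.6386

HM = 34.6386


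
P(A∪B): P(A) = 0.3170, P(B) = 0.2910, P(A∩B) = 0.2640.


P(A∪B) = 0.3170 + 0.2910 - 0.2640
= 0.6080 - 0.2640
= 0.3440

P(A∪B) = 0.3440


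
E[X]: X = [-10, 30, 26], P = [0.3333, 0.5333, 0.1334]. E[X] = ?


E[X] = -10*0.3333 + 30*0.5333 + 26*0.1334
= -3.3330 + 15.9990 + 3.4684
= 16.1344

E[X] = 16.1344


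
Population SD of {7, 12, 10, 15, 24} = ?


Mean = 13.6000
Variance = 33.8400
SD = sqrt(33.8400) = 5.8172

SD = 5.8172


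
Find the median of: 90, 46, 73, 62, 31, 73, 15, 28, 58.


Sorted: 15, 28, 31, 46, 58, 62, 73, 73, 90
n = 9 (odd)
Middle value = 58

Median = 58


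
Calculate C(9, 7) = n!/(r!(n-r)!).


C(9,7) = 9!/(7! × 2!)
= 362880/(5040 × 2)
= 36

C(9,7) = 36


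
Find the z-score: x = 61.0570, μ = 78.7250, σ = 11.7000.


z = (61.0570 - 78.7250)/11.7000
= -17.6680/11.7000
= -1.5101

z = -1.5101


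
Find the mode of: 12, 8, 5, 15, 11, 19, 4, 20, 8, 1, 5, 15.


Frequencies: 1:1, 4:1, 5:2, 8:2, 11:1, 12:1, 15:2, 19:1, 20:1
Max frequency = 2
Mode = 5, 8, 15

Mode = 5, 8, 15


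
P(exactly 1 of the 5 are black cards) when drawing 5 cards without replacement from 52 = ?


Hypergeometric: P(X=1) = C(26,1)·C(26,4) / C(52,5)
= 26 × 14950 / 2598960
= 388700/2598960 = 0.1496

P = 0.1496


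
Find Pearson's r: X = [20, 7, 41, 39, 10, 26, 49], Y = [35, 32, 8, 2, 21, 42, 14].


Mean X = 27.4286, Mean Y = 22.0000
SD X = 14.936601, SD Y = 13.784049
Cov = -129.428571
r = -129.428571/(14.936601*13.784049) = -0.6286

r = -0.6286


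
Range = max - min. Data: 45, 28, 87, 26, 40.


Max = 87, Min = 26
Range = 87 - 26 = 61

Range = 61


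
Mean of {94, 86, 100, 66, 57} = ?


Sum = 94 + 86 + 100 + 66 + 57 = 403
n = 5
Mean = 403/5 = 80.6000

Mean = 80.6000


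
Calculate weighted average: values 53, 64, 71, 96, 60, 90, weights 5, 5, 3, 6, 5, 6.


Numerator = 53*5 + 64*5 + 71*3 + 96*6 + 60*5 + 90*6 = 2214
Denominator = 5 + 5 + 3 + 6 + 5 + 6 = 30
WM = 2214/30 = 73.8000

WM = 73.8000


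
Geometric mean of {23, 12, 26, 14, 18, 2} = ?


Product = 23 × 12 × 26 × 14 × 18 × 2 = 3616704
GM = 3616704^(1/6) = 12.3895

GM = 12.3895


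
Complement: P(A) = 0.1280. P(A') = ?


P(not A) = 1 - 0.1280 = 0.8720

P(not A) = 0.8720


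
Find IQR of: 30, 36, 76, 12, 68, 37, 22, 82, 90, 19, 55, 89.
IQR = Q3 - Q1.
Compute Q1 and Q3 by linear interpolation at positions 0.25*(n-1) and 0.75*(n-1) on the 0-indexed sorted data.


Sorted: 12, 19, 22, 30, 36, 37, 55, 68, 76, 82, 89, 90
Q1 (25th %ile) = 28.0000
Q3 (75th %ile) = 77.5000
IQR = 77.5000 - 28.0000 = 49.5000

IQR = 49.5000


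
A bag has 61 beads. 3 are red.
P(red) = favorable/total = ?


P = 3/61 = 0.0492

P = 0.0492


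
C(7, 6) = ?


C(7,6) = 7!/(6! × 1!)
= 5040/(720 × 1)
= 7

C(7,6) = 7


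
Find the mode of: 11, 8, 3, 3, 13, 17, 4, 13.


Frequencies: 3:2, 4:1, 8:1, 11:1, 13:2, 17:1
Max frequency = 2
Mode = 3, 13

Mode = 3, 13


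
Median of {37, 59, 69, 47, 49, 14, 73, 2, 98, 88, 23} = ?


Sorted: 2, 14, 23, 37, 47, 49, 59, 69, 73, 88, 98
n = 11 (odd)
Middle value = 49

Median = 49


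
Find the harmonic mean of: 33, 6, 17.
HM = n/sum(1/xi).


Sum of reciprocals = 1/33 + 1/6 + 1/17 = 0.255793
HM = 3/0.255793 = 11.7282

HM = 11.7282


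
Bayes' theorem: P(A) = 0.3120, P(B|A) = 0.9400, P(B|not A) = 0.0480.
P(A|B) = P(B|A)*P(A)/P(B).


P(B) = P(B|A)*P(A) + P(B|A')*P(A')
= 0.9400*0.3120 + 0.0480*0.6880
= 0.293280 + 0.033024 = 0.326304
P(A|B) = 0.293280/0.326304 = 0.8988

P(A|B) = 0.8988


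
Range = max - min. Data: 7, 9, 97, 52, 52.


Max = 97, Min = 7
Range = 97 - 7 = 90

Range = 90


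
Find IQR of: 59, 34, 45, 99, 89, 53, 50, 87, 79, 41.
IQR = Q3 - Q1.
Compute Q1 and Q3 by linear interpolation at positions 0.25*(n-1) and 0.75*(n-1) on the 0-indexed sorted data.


Sorted: 34, 41, 45, 50, 53, 59, 79, 87, 89, 99
Q1 (25th %ile) = 46.2500
Q3 (75th %ile) = 85.0000
IQR = 85.0000 - 46.2500 = 38.7500

IQR = 38.7500


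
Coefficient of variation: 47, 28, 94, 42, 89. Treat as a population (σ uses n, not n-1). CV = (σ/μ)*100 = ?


Mean = 60.0000
SD = 26.5104
CV = (26.5104/60.0000)*100 = 44.1840%

CV = 44.1840%


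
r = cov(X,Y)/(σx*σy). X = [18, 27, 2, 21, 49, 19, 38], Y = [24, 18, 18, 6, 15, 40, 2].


Mean X = 24.8571, Mean Y = 17.5714
SD X = 14.034942, SD Y = 11.512194
Cov = -58.061224
r = -58.061224/(14.034942*11.512194) = -0.3593

r = -0.3593


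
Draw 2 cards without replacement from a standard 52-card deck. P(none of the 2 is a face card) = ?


P(no face cards) = (40/52) × (39/51)
= 0.5882

P = 0.5882


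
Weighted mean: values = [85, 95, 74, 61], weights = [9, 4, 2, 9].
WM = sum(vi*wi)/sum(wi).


Numerator = 85*9 + 95*4 + 74*2 + 61*9 = 1842
Denominator = 9 + 4 + 2 + 9 = 24
WM = 1842/24 = 76.7500

WM = 76.7500


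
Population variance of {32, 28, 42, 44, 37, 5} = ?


Mean = 31.3333
Squared deviations: 0.4444, 11.1111, 113.7778, 160.4444, 32.1111, 693.4444
Sum = 1011.3333
Variance = 1011.3333/6 = 168.5556

Variance = 168.5556


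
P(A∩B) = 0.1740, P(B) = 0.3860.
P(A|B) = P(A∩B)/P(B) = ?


P(A|B) = 0.1740/0.3860 = 0.4508

P(A|B) = 0.4508


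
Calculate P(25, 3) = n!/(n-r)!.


P(25,3) = 25!/22!
= 15511210043330985984000000/1124000727777607680000
= 13800

P(25,3) = 13800


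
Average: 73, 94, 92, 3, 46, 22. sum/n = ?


Sum = 73 + 94 + 92 + 3 + 46 + 22 = 330
n = 6
Mean = 330/6 = 55.0000

Mean = 55.0000


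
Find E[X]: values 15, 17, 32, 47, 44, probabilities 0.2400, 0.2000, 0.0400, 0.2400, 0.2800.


E[X] = 15*0.2400 + 17*0.2000 + 32*0.0400 + 47*0.2400 + 44*0.2800
= 3.6000 + 3.4000 + 1.2800 + 11.2800 + 12.3200
= 31.8800

E[X] = 31.8800


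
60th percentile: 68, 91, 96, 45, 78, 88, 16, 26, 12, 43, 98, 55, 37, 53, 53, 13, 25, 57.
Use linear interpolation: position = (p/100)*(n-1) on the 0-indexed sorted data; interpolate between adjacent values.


Sorted: 12, 13, 16, 25, 26, 37, 43, 45, 53, 53, 55, 57, 68, 78, 88, 91, 96, 98
n = 18
Index = 60/100 * 17 = 10.2000
Lower = data[10] = 55, Upper = data[11] = 57
P60 = 55 + 0.2000*(2) = 55.4000

P60 = 55.4000


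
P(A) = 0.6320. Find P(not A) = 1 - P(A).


P(not A) = 1 - 0.6320 = 0.3680

P(not A) = 0.3680


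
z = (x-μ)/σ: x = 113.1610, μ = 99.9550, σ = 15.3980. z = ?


z = (113.1610 - 99.9550)/15.3980
= 13.2060/15.3980
= 0.8576

z = 0.8576


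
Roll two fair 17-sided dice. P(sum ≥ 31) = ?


Total outcomes = 17×17 = 289
Favorable (sum ≥ 31): 10
P = 10/289 = 0.0346

P = 0.0346


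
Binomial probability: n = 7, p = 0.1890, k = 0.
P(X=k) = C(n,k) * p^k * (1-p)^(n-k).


C(7,0) = 1
p^0 = 1.000000
(1-p)^7 = 0.230752
P = 1 * 1.000000 * 0.230752 = 0.2308

P(X=0) = 0.2308


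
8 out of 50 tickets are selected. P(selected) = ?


P = 8/50 = 0.1600

P = 0.1600


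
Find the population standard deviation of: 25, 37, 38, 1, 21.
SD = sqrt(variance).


Mean = 24.4000
Variance = 180.6400
SD = sqrt(180.6400) = 13.4402

SD = 13.4402


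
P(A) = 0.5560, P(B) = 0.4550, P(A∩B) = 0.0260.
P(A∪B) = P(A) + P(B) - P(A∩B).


P(A∪B) = 0.5560 + 0.4550 - 0.0260
= 1.0110 - 0.0260
= 0.9850

P(A∪B) = 0.9850


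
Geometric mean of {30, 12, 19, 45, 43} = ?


Product = 30 × 12 × 19 × 45 × 43 = 13235400
GM = 13235400^(1/5) = 26.5673

GM = 26.5673


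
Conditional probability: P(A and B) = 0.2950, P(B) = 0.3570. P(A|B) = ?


P(A|B) = 0.2950/0.3570 = 0.8263

P(A|B) = 0.8263


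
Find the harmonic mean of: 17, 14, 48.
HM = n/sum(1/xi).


Sum of reciprocals = 1/17 + 1/14 + 1/48 = 0.151085
HM = 3/0.151085 = 19.8563

HM = 19.8563


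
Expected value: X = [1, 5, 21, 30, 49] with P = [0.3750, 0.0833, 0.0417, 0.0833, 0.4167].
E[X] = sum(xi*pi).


E[X] = 1*0.3750 + 5*0.0833 + 21*0.0417 + 30*0.0833 + 49*0.4167
= 0.3750 + 0.4165 + 0.8757 + 2.4990 + 20.4183
= 24.5845

E[X] = 24.5845


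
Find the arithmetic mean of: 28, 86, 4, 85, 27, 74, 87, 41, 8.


Sum = 28 + 86 + 4 + 85 + 27 + 74 + 87 + 41 + 8 = 440
n = 9
Mean = 440/9 = 48.8889

Mean = 48.8889


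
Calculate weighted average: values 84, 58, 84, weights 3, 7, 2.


Numerator = 84*3 + 58*7 + 84*2 = 826
Denominator = 3 + 7 + 2 = 12
WM = 826/12 = 68.8333

WM = 68.8333


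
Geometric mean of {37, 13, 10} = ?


Product = 37 × 13 × 10 = 4810
GM = 4810^(1/3) = 16.8804

GM = 16.8804


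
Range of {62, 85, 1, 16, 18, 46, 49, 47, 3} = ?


Max = 85, Min = 1
Range = 85 - 1 = 84

Range = 84


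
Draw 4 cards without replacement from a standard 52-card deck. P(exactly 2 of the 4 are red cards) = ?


Hypergeometric: P(X=2) = C(26,2)·C(26,2) / C(52,4)
= 325 × 325 / 270725
= 105625/270725 = 0.3902

P = 0.3902


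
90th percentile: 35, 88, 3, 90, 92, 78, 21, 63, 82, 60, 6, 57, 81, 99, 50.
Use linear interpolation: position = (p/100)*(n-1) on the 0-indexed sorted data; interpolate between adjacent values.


Sorted: 3, 6, 21, 35, 50, 57, 60, 63, 78, 81, 82, 88, 90, 92, 99
n = 15
Index = 90/100 * 14 = 12.6000
Lower = data[12] = 90, Upper = data[13] = 92
P90 = 90 + 0.6000*(2) = 91.2000

P90 = 91.2000


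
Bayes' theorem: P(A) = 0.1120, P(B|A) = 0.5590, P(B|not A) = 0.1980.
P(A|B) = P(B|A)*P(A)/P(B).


P(B) = P(B|A)*P(A) + P(B|A')*P(A')
= 0.5590*0.1120 + 0.1980*0.8880
= 0.062608 + 0.175824 = 0.238432
P(A|B) = 0.062608/0.238432 = 0.2626

P(A|B) = 0.2626


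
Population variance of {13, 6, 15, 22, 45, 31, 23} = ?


Mean = 22.1429
Squared deviations: 83.5918, 260.5918, 51.0204, 0.0204, 522.4490, 78.4490, 0.7347
Sum = 996.8571
Variance = 996.8571/7 = 142.4082

Variance = 142.4082


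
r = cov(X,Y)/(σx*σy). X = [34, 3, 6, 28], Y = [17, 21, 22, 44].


Mean X = 17.7500, Mean Y = 26.0000
SD X = 13.460591, SD Y = 10.559356
Cov = 39.750000
r = 39.750000/(13.460591*10.559356) = 0.2797

r = 0.2797


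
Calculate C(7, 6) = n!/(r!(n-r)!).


C(7,6) = 7!/(6! × 1!)
= 5040/(720 × 1)
= 7

C(7,6) = 7


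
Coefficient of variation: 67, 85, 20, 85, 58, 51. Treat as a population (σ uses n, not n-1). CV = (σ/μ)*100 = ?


Mean = 61.0000
SD = 22.2785
CV = (22.2785/61.0000)*100 = 36.5222%

CV = 36.5222%


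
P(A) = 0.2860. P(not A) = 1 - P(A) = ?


P(not A) = 1 - 0.2860 = 0.7140

P(not A) = 0.7140


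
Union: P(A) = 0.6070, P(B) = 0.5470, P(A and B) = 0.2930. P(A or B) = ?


P(A∪B) = 0.6070 + 0.5470 - 0.2930
= 1.1540 - 0.2930
= 0.8610

P(A∪B) = 0.8610


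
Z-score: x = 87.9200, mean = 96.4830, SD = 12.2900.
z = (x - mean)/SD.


z = (87.9200 - 96.4830)/12.2900
= -8.5630/12.2900
= -0.6967

z = -0.6967


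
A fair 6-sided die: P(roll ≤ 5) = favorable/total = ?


Favorable outcomes (roll ≤ 5): 5
Total outcomes = 6
P = 5/6 = 0.8333

P = 0.8333


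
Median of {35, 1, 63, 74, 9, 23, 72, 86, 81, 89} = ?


Sorted: 1, 9, 23, 35, 63, 72, 74, 81, 86, 89
n = 10 (even)
Middle values: 63 and 72
Median = (63+72)/2 = 67.5000

Median = 67.5000


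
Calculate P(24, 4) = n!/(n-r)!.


P(24,4) = 24!/20!
= 620448401733239439360000/2432902008176640000
= 255024

P(24,4) = 255024


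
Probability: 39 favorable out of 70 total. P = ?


P = 39/70 = 0.5571

P = 0.5571


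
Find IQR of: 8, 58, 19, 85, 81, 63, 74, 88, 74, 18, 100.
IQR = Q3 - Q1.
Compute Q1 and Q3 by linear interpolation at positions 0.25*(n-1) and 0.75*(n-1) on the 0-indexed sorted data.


Sorted: 8, 18, 19, 58, 63, 74, 74, 81, 85, 88, 100
Q1 (25th %ile) = 38.5000
Q3 (75th %ile) = 83.0000
IQR = 83.0000 - 38.5000 = 44.5000

IQR = 44.5000


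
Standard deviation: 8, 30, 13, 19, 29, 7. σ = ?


Mean = 17.6667
Variance = 85.2222
SD = sqrt(85.2222) = 9.2316

SD = 9.2316


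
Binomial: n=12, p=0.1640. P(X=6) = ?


C(12,6) = 924
p^6 = 1.945643e-05
(1-p)^6 = 0.341380
P = 924 * 1.945643e-05 * 0.341380 = 0.0061

P(X=6) = 0.0061


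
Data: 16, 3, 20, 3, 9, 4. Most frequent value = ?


Frequencies: 3:2, 4:1, 9:1, 16:1, 20:1
Max frequency = 2
Mode = 3

Mode = 3


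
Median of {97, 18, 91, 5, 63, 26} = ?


Sorted: 5, 18, 26, 63, 91, 97
n = 6 (even)
Middle values: 26 and 63
Median = (26+63)/2 = 44.5000

Median = 44.5000


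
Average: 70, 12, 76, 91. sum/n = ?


Sum = 70 + 12 + 76 + 91 = 249
n = 4
Mean = 249/4 = 62.2500

Mean = 62.2500


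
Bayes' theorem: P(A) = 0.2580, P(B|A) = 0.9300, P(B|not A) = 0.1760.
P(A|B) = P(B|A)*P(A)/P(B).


P(B) = P(B|A)*P(A) + P(B|A')*P(A')
= 0.9300*0.2580 + 0.1760*0.7420
= 0.239940 + 0.130592 = 0.370532
P(A|B) = 0.239940/0.370532 = 0.6476

P(A|B) = 0.6476


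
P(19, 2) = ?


P(19,2) = 19!/17!
= 121645100408832000/355687428096000
= 342

P(19,2) = 342


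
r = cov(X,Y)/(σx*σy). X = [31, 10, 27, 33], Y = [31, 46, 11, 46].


Mean X = 25.2500, Mean Y = 33.5000
SD X = 9.065732, SD Y = 14.361407
Cov = -36.875000
r = -36.875000/(9.065732*14.361407) = -0.2832

r = -0.2832


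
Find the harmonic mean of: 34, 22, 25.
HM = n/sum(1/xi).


Sum of reciprocals = 1/34 + 1/22 + 1/25 = 0.114866
HM = 3/0.114866 = 26.1173

HM = 26.1173


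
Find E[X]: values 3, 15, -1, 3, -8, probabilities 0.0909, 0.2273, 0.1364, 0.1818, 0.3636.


E[X] = 3*0.0909 + 15*0.2273 - 1*0.1364 + 3*0.1818 - 8*0.3636
= 0.2727 + 3.4095 - 0.1364 + 0.5454 - 2.9088
= 1.1824

E[X] = 1.1824


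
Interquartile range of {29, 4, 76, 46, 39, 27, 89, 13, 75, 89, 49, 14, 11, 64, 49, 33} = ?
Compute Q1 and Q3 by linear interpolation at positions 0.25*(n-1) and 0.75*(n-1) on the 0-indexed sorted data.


Sorted: 4, 11, 13, 14, 27, 29, 33, 39, 46, 49, 49, 64, 75, 76, 89, 89
Q1 (25th %ile) = 23.7500
Q3 (75th %ile) = 66.7500
IQR = 66.7500 - 23.7500 = 43.0000

IQR = 43.0000


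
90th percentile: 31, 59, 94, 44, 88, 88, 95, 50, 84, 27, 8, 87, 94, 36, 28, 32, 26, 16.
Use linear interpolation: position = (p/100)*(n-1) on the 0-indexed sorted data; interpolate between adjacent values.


Sorted: 8, 16, 26, 27, 28, 31, 32, 36, 44, 50, 59, 84, 87, 88, 88, 94, 94, 95
n = 18
Index = 90/100 * 17 = 15.3000
Lower = data[15] = 94, Upper = data[16] = 94
P90 = 94 + 0.3000*(0) = 94.0000

P90 = 94.0000


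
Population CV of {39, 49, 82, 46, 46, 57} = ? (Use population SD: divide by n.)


Mean = 53.1667
SD = 13.9453
CV = (13.9453/53.1667)*100 = 26.2295%

CV = 26.2295%


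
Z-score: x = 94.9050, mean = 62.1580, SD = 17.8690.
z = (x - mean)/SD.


z = (94.9050 - 62.1580)/17.8690
= 32.7470/17.8690
= 1.8326

z = 1.8326


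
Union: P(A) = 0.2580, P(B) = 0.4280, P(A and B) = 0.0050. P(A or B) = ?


P(A∪B) = 0.2580 + 0.4280 - 0.0050
= 0.6860 - 0.0050
= 0.6810

P(A∪B) = 0.6810


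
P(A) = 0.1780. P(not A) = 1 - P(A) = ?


P(not A) = 1 - 0.1780 = 0.8220

P(not A) = 0.8220


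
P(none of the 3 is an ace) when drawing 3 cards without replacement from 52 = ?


P(no aces) = (48/52) × (47/51) × (46/50)
= 0.7826

P = 0.7826


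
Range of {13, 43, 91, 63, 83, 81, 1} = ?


Max = 91, Min = 1
Range = 91 - 1 = 90

Range = 90


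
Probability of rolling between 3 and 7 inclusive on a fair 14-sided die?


Favorable outcomes (3 ≤ roll ≤ 7): 5
Total outcomes = 14
P = 5/14 = 0.3571

P = 0.3571


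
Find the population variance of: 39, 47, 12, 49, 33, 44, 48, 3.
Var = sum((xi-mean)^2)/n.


Mean = 34.3750
Squared deviations: 21.3906, 159.3906, 500.6406, 213.8906, 1.8906, 92.6406, 185.6406, 984.3906
Sum = 2159.8750
Variance = 2159.8750/8 = 269.9844

Variance = 269.9844


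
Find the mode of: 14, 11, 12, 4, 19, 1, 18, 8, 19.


Frequencies: 1:1, 4:1, 8:1, 11:1, 12:1, 14:1, 18:1, 19:2
Max frequency = 2
Mode = 19

Mode = 19


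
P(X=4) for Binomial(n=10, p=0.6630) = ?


C(10,4) = 210
p^4 = 0.193221
(1-p)^6 = 0.001465
P = 210 * 0.193221 * 0.001465 = 0.0594

P(X=4) = 0.0594


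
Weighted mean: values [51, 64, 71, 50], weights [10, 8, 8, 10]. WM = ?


Numerator = 51*10 + 64*8 + 71*8 + 50*10 = 2090
Denominator = 10 + 8 + 8 + 10 = 36
WM = 2090/36 = 58.0556

WM = 58.0556


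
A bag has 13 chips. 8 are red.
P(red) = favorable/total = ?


P = 8/13 = 0.6154

P = 0.6154


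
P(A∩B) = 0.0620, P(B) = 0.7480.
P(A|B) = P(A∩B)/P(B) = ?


P(A|B) = 0.0620/0.7480 = 0.0829

P(A|B) = 0.0829


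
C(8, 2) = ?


C(8,2) = 8!/(2! × 6!)
= 40320/(2 × 720)
= 28

C(8,2) = 28


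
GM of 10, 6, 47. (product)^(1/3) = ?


Product = 10 × 6 × 47 = 2820
GM = 2820^(1/3) = 14.1281

GM = 14.1281


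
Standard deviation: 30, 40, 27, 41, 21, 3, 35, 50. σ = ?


Mean = 30.8750
Variance = 182.3594
SD = sqrt(182.3594) = 13.5041

SD = 13.5041


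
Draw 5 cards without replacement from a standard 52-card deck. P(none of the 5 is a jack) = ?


P(no jacks) = (48/52) × (47/51) × (46/50) × (45/49) × (44/48)
= 0.6588

P = 0.6588


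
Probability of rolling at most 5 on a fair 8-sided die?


Favorable outcomes (roll ≤ 5): 5
Total outcomes = 8
P = 5/8 = 0.6250

P = 0.6250


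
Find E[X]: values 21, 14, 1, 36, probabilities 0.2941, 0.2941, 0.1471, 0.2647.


E[X] = 21*0.2941 + 14*0.2941 + 1*0.1471 + 36*0.2647
= 6.1761 + 4.1174 + 0.1471 + 9.5292
= 19.9698

E[X] = 19.9698


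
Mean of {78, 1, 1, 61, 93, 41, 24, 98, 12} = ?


Sum = 78 + 1 + 1 + 61 + 93 + 41 + 24 + 98 + 12 = 409
n = 9
Mean = 409/9 = 45.4444

Mean = 45.4444


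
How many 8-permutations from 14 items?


P(14,8) = 14!/6!
= 87178291200/720
= 121080960

P(14,8) = 121080960


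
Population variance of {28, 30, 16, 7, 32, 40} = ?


Mean = 25.5000
Squared deviations: 6.2500, 20.2500, 90.2500, 342.2500, 42.2500, 210.2500
Sum = 711.5000
Variance = 711.5000/6 = 118.5833

Variance = 118.5833


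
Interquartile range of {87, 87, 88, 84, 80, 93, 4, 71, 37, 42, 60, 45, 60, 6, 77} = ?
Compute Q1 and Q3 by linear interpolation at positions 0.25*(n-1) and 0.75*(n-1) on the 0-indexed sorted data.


Sorted: 4, 6, 37, 42, 45, 60, 60, 71, 77, 80, 84, 87, 87, 88, 93
Q1 (25th %ile) = 43.5000
Q3 (75th %ile) = 85.5000
IQR = 85.5000 - 43.5000 = 42.0000

IQR = 42.0000


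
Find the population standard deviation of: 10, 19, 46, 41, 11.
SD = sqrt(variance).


Mean = 25.4000
Variance = 230.6400
SD = sqrt(230.6400) = 15.1868

SD = 15.1868


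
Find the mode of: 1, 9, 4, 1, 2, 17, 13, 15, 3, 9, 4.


Frequencies: 1:2, 2:1, 3:1, 4:2, 9:2, 13:1, 15:1, 17:1
Max frequency = 2
Mode = 1, 4, 9

Mode = 1, 4, 9


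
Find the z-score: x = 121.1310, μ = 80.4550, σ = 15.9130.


z = (121.1310 - 80.4550)/15.9130
= 40.6760/15.9130
= 2.5561

z = 2.5561


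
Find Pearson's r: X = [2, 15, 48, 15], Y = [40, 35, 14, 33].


Mean X = 20.0000, Mean Y = 30.5000
SD X = 17.014700, SD Y = 9.861541
Cov = -167.000000
r = -167.000000/(17.014700*9.861541) = -0.9953

r = -0.9953


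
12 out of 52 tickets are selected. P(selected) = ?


P = 12/52 = 0.2308

P = 0.2308


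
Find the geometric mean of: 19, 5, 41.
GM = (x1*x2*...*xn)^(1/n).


Product = 19 × 5 × 41 = 3895
GM = 3895^(1/3) = 15.7339

GM = 15.7339


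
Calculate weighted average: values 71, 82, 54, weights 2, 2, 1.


Numerator = 71*2 + 82*2 + 54*1 = 360
Denominator = 2 + 2 + 1 = 5
WM = 360/5 = 72.0000

WM = 72.0000


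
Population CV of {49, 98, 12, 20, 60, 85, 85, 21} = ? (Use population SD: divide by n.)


Mean = 53.7500
SD = 31.4792
CV = (31.4792/53.7500)*100 = 58.5659%

CV = 58.5659%


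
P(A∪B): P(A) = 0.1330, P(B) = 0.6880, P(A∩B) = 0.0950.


P(A∪B) = 0.1330 + 0.6880 - 0.0950
= 0.8210 - 0.0950
= 0.7260

P(A∪B) = 0.7260


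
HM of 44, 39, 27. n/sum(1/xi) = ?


Sum of reciprocals = 1/44 + 1/39 + 1/27 = 0.085405
HM = 3/0.085405 = 35.1266

HM = 35.1266


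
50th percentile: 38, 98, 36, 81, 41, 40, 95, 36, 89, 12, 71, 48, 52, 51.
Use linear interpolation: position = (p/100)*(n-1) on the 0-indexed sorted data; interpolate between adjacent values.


Sorted: 12, 36, 36, 38, 40, 41, 48, 51, 52, 71, 81, 89, 95, 98
n = 14
Index = 50/100 * 13 = 6.5000
Lower = data[6] = 48, Upper = data[7] = 51
P50 = 48 + 0.5000*(3) = 49.5000

P50 = 49.5000


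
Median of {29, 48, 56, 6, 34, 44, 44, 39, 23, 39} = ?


Sorted: 6, 23, 29, 34, 39, 39, 44, 44, 48, 56
n = 10 (even)
Middle values: 39 and 39
Median = (39+39)/2 = 39.0000

Median = 39.0000


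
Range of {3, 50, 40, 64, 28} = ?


Max = 64, Min = 3
Range = 64 - 3 = 61

Range = 61


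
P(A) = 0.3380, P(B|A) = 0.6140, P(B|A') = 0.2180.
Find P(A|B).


P(B) = P(B|A)*P(A) + P(B|A')*P(A')
= 0.6140*0.3380 + 0.2180*0.6620
= 0.207532 + 0.144316 = 0.351848
P(A|B) = 0.207532/0.351848 = 0.5898

P(A|B) = 0.5898


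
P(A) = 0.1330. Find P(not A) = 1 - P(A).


P(not A) = 1 - 0.1330 = 0.8670

P(not A) = 0.8670


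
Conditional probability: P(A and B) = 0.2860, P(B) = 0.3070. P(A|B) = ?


P(A|B) = 0.2860/0.3070 = 0.9316

P(A|B) = 0.9316


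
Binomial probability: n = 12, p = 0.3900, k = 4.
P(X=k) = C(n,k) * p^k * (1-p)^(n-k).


C(12,4) = 495
p^4 = 0.023134
(1-p)^8 = 0.019171
P = 495 * 0.023134 * 0.019171 = 0.2195

P(X=4) = 0.2195


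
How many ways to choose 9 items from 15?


C(15,9) = 15!/(9! × 6!)
= 1307674368000/(362880 × 720)
= 5005

C(15,9) = 5005


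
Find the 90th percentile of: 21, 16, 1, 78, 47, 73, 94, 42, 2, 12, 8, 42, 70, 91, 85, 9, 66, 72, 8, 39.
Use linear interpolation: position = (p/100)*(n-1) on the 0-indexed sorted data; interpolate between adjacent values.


Sorted: 1, 2, 8, 8, 9, 12, 16, 21, 39, 42, 42, 47, 66, 70, 72, 73, 78, 85, 91, 94
n = 20
Index = 90/100 * 19 = 17.1000
Lower = data[17] = 85, Upper = data[18] = 91
P90 = 85 + 0.1000*(6) = 85.6000

P90 = 85.6000


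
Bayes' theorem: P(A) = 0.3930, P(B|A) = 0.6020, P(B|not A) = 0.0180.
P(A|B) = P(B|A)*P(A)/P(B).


P(B) = P(B|A)*P(A) + P(B|A')*P(A')
= 0.6020*0.3930 + 0.0180*0.6070
= 0.236586 + 0.010926 = 0.247512
P(A|B) = 0.236586/0.247512 = 0.9559

P(A|B) = 0.9559


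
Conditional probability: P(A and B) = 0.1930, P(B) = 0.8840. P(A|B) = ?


P(A|B) = 0.1930/0.8840 = 0.2183

P(A|B) = 0.2183


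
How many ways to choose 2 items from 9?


C(9,2) = 9!/(2! × 7!)
= 362880/(2 × 5040)
= 36

C(9,2) = 36


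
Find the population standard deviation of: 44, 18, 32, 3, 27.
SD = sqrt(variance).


Mean = 24.8000
Variance = 189.3600
SD = sqrt(189.3600) = 13.7608

SD = 13.7608


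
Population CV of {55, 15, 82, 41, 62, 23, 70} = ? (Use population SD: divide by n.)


Mean = 49.7143
SD = 22.7641
CV = (22.7641/49.7143)*100 = 45.7898%

CV = 45.7898%


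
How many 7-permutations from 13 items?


P(13,7) = 13!/6!
= 6227020800/720
= 8648640

P(13,7) = 8648640


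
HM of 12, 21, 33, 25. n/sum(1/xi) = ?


Sum of reciprocals = 1/12 + 1/21 + 1/33 + 1/25 = 0.201255
HM = 4/0.201255 = 19.8752

HM = 19.8752


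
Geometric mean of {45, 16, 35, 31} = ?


Product = 45 × 16 × 35 × 31 = 781200
GM = 781200^(1/4) = 29.7297

GM = 29.7297


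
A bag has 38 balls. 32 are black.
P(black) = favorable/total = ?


P = 32/38 = 0.8421

P = 0.8421


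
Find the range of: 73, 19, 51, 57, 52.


Max = 73, Min = 19
Range = 73 - 19 = 54

Range = 54


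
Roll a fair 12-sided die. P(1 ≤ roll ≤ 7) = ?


Favorable outcomes (1 ≤ roll ≤ 7): 7
Total outcomes = 12
P = 7/12 = 0.5833

P = 0.5833


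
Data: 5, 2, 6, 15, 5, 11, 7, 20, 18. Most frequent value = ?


Frequencies: 2:1, 5:2, 6:1, 7:1, 11:1, 15:1, 18:1, 20:1
Max frequency = 2
Mode = 5

Mode = 5


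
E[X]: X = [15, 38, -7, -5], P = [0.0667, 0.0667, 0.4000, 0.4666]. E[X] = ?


E[X] = 15*0.0667 + 38*0.0667 - 7*0.4000 - 5*0.4666
= 1.0005 + 2.5346 - 2.8000 - 2.3330
= -1.5979

E[X] = -1.5979


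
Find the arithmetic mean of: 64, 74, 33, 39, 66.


Sum = 64 + 74 + 33 + 39 + 66 = 276
n = 5
Mean = 276/5 = 55.2000

Mean = 55.2000


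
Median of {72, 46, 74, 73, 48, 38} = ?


Sorted: 38, 46, 48, 72, 73, 74
n = 6 (even)
Middle values: 48 and 72
Median = (48+72)/2 = 60.0000

Median = 60.0000


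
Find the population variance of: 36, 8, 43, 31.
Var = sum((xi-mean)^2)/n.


Mean = 29.5000
Squared deviations: 42.2500, 462.2500, 182.2500, 2.2500
Sum = 689.0000
Variance = 689.0000/4 = 172.2500

Variance = 172.2500


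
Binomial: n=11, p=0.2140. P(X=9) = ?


C(11,9) = 55
p^9 = 9.412911e-07
(1-p)^2 = 0.617796
P = 55 * 9.412911e-07 * 0.617796 = 3.1984e-05

P(X=9) = 3.1984e-05


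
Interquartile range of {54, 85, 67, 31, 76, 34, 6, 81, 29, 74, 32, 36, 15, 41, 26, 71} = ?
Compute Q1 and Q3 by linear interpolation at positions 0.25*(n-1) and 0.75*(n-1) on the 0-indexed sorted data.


Sorted: 6, 15, 26, 29, 31, 32, 34, 36, 41, 54, 67, 71, 74, 76, 81, 85
Q1 (25th %ile) = 30.5000
Q3 (75th %ile) = 71.7500
IQR = 71.7500 - 30.5000 = 41.2500

IQR = 41.2500


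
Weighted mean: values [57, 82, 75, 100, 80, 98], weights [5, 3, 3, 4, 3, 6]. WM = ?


Numerator = 57*5 + 82*3 + 75*3 + 100*4 + 80*3 + 98*6 = 1984
Denominator = 5 + 3 + 3 + 4 + 3 + 6 = 24
WM = 1984/24 = 82.6667

WM = 82.6667


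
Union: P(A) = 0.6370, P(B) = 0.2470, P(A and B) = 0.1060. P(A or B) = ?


P(A∪B) = 0.6370 + 0.2470 - 0.1060
= 0.8840 - 0.1060
= 0.7780

P(A∪B) = 0.7780


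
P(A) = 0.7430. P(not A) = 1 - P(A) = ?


P(not A) = 1 - 0.7430 = 0.2570

P(not A) = 0.2570


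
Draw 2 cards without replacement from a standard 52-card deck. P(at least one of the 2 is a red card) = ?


P(at least one) = 1 - P(none)
P(none) = (26/52) × (25/51) = 0.245098
P(at least one) = 1 - 0.245098 = 0.7549

P = 0.7549


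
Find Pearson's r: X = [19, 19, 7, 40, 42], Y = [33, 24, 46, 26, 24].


Mean X = 25.4000, Mean Y = 30.6000
SD X = 13.484806, SD Y = 8.380931
Cov = -86.640000
r = -86.640000/(13.484806*8.380931) = -0.7666

r = -0.7666


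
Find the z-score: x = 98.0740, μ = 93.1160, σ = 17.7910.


z = (98.0740 - 93.1160)/17.7910
= 4.9580/17.7910
= 0.2787

z = 0.2787


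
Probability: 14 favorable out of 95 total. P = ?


P = 14/95 = 0.1474

P = 0.1474


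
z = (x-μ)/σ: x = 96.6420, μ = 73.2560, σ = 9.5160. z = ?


z = (96.6420 - 73.2560)/9.5160
= 23.3860/9.5160
= 2.4575

z = 2.4575


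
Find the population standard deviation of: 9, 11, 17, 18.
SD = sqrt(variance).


Mean = 13.7500
Variance = 14.6875
SD = sqrt(14.6875) = 3.8324

SD = 3.8324


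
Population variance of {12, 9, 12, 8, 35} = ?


Mean = 15.2000
Squared deviations: 10.2400, 38.4400, 10.2400, 51.8400, 392.0400
Sum = 502.8000
Variance = 502.8000/5 = 100.5600

Variance = 100.5600


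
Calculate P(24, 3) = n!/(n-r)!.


P(24,3) = 24!/21!
= 620448401733239439360000/51090942171709440000
= 12144

P(24,3) = 12144


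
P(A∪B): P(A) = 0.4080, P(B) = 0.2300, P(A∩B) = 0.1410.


P(A∪B) = 0.4080 + 0.2300 - 0.1410
= 0.6380 - 0.1410
= 0.4970

P(A∪B) = 0.4970


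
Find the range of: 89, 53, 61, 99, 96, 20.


Max = 99, Min = 20
Range = 99 - 20 = 79

Range = 79


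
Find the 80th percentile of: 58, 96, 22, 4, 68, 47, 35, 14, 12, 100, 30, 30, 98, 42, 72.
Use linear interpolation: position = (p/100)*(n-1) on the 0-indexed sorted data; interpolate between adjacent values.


Sorted: 4, 12, 14, 22, 30, 30, 35, 42, 47, 58, 68, 72, 96, 98, 100
n = 15
Index = 80/100 * 14 = 11.2000
Lower = data[11] = 72, Upper = data[12] = 96
P80 = 72 + 0.2000*(24) = 76.8000

P80 = 76.8000


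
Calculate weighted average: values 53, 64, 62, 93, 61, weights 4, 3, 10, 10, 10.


Numerator = 53*4 + 64*3 + 62*10 + 93*10 + 61*10 = 2564
Denominator = 4 + 3 + 10 + 10 + 10 = 37
WM = 2564/37 = 69.2973

WM = 69.2973


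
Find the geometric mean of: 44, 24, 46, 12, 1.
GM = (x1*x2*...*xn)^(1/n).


Product = 44 × 24 × 46 × 12 × 1 = 582912
GM = 582912^(1/5) = 14.2272

GM = 14.2272


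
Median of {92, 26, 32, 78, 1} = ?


Sorted: 1, 26, 32, 78, 92
n = 5 (odd)
Middle value = 32

Median = 32


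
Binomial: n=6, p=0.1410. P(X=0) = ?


C(6,0) = 1
p^0 = 1.000000
(1-p)^6 = 0.401753
P = 1 * 1.000000 * 0.401753 = 0.4018

P(X=0) = 0.4018


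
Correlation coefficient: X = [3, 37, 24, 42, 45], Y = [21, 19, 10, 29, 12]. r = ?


Mean X = 30.2000, Mean Y = 18.2000
SD X = 15.380507, SD Y = 6.794115
Cov = 3.160000
r = 3.160000/(15.380507*6.794115) = 0.0302

r = 0.0302


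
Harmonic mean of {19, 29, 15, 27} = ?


Sum of reciprocals = 1/19 + 1/29 + 1/15 + 1/27 = 0.190818
HM = 4/0.190818 = 20.9624

HM = 20.9624


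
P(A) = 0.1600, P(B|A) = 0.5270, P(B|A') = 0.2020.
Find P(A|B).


P(B) = P(B|A)*P(A) + P(B|A')*P(A')
= 0.5270*0.1600 + 0.2020*0.8400
= 0.084320 + 0.169680 = 0.254000
P(A|B) = 0.084320/0.254000 = 0.3320

P(A|B) = 0.3320


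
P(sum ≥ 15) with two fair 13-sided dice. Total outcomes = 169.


Total outcomes = 13×13 = 169
Favorable (sum ≥ 15): 78
P = 78/169 = 0.4615

P = 0.4615


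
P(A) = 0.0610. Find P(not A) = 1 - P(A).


P(not A) = 1 - 0.0610 = 0.9390

P(not A) = 0.9390
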